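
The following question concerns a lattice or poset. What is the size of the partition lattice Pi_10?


B(n) = number of set partitions of an n-element set.
B(n) satisfies the recurrence: B(n+1) = sum_k C(n,k)*B(k).
B(10) = 115975


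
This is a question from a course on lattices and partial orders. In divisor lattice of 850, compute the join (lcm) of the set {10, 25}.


In a divisor lattice, join = lcm (least common multiple).
Compute lcm iteratively: start with first element, then lcm(current, next).
Elements: [10, 25]
lcm(10,25) = 50
Final lcm = 50


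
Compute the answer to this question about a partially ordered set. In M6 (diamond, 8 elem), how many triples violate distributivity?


Distributive law: a ^ (b v c) = (a ^ b) v (a ^ c).
Check all 8^3 = 512 ordered triples (a,b,c).
  e.g. a=a1, b=a2, c=a3: lhs=a1 != rhs=0
  e.g. a=a1, b=a2, c=a4: lhs=a1 != rhs=0
Total violating triples: 120


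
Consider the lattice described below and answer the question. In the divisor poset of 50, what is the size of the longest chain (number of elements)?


A chain is a totally ordered subset; we count the number of elements in a maximum chain.
Compute, for each element x, the size of the longest chain ending at x:
  1: 1
  2: 2
  5: 2
  25: 3
  10: 3
  50: 4
A maximum chain: 1 < 2 < 10 < 50
Number of elements in the longest chain: 4


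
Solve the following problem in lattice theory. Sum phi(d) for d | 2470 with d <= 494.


Divisors of 2470 up to 494: [1, 2, 5, 10, 13, 19, 26, 38, 65, 95, 130, 190, 247, 494]
phi values: [1, 1, 4, 4, 12, 18, 12, 18, 48, 72, 48, 72, 216, 216]
Sum = 742


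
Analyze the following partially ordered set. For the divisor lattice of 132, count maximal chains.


A maximal chain goes from the minimum element to a maximal element via cover relations.
Counting all min-to-max paths in the cover graph.
Total maximal chains: 12


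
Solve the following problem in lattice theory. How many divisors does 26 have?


Divisors of 26: [1, 2, 13, 26]
Count: 4


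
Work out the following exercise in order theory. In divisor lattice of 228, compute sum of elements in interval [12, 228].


Interval [12,228] in divisors of 228: [12, 228]
Sum = 240


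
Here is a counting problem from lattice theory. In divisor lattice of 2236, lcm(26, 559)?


Join=lcm.
gcd(26,559)=13
lcm=1118


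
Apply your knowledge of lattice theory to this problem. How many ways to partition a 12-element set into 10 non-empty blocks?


S(n,k) = k*S(n-1,k) + S(n-1,k-1).
S(11,10) = 55, S(11,9) = 1155
S(12,10) = 10*55 + 1155 = 550 + 1155
S(12,10) = 1705


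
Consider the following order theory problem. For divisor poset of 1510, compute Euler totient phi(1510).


phi(n) = n * prod_{p|n} (1 - 1/p).
Prime divisors of 1510: [2, 5, 151]
phi(1510) = 1510 * (1 - 1/2) * (1 - 1/5) * (1 - 1/151)
phi(1510) = 600


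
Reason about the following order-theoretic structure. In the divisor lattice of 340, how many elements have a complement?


An element a is complemented if some b has a meet b = bottom, a join b = top.
a is complemented iff gcd(a, n/a)=1, i.e. a is a unitary divisor of 340.
Complemented elements: 1, 4, 5, 17, 20, 68, ... (2 more)
Count: 8


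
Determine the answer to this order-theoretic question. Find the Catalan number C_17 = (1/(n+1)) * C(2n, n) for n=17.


C(n) = C(2n, n) / (n+1).
C(34, 17) = 2333606220
C(17) = 2333606220 / 18 = 129644790


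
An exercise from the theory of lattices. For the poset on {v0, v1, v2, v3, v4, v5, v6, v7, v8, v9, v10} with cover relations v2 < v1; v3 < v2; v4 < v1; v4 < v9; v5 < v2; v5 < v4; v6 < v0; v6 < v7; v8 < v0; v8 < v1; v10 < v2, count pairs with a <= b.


The order relation is {(a,b) : a <= b}, reflexive so it includes (a,a).
Examples: (v0,v0), (v1,v1), (v10,v1), (v10,v10), (v10,v2), ...
Total ordered pairs: 26


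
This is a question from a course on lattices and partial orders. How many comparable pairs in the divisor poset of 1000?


A comparable pair {a,b} has a < b or b < a in the order.
Count unordered pairs where one element is strictly below the other.
Examples: {1,2}, {1,4}, {1,5}, {1,8}, ...
Total comparable pairs: 84


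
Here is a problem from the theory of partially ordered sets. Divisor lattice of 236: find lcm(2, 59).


In a divisor lattice, join = lcm (least common multiple).
gcd(2,59) = 1
lcm(2,59) = 2*59/gcd = 118/1 = 118


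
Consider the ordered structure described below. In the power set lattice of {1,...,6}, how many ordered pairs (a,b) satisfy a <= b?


The order relation is {(a,b) : a <= b}, reflexive so it includes (a,a).
Examples: ({},{}), ({},{1,2}), ({},{1,2,3}), ({},{1,2,3,4}), ({},{1,2,3,4,5}), ...
Total ordered pairs: 729


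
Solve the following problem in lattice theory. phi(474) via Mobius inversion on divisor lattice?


phi(n) = n * prod_{p|n} (1 - 1/p).
Prime divisors of 474: [2, 3, 79]
phi(474) = 474 * (1 - 1/2) * (1 - 1/3) * (1 - 1/79)
phi(474) = 156


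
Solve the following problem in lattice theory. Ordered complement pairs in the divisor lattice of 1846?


Complement pair (a,b): a meet b = bottom, a join b = top.
Here: gcd(a,b)=1 and lcm(a,b)=1846, i.e. a*b=1846 with a,b coprime.
Pairs found: (1,1846), (2,923), (13,142), (26,71), ... (4 more)
Total ordered pairs: 8


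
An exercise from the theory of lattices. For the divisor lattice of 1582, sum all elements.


sigma(n) = sum of divisors.
Divisors of 1582: [1, 2, 7, 14, 113, 226, 791, 1582]
Sum = 2736


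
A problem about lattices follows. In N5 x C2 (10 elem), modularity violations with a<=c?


Modular law: if a <= c then a v (b ^ c) = (a v b) ^ c.
Check all triples (a,b,c) with a <= c among 10 elements.
  e.g. a=(a,0), b=(c,0), c=(b,0): lhs=(a,0) != rhs=(b,0)
  e.g. a=(a,0), b=(c,1), c=(b,0): lhs=(a,0) != rhs=(b,0)
Total violating triples: 6


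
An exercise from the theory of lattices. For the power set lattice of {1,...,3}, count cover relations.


A cover relation a -< b holds when a < b with no c strictly between.
Cover relations:
  {} -< {1}
  {} -< {2}
  {} -< {3}
  {1} -< {1,2}
  {1} -< {1,3}
  {2} -< {1,2}
  {2} -< {2,3}
  {3} -< {1,3}
  ...4 more
Total: 12


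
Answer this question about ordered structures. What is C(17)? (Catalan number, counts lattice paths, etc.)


C(n) = C(2n, n) / (n+1).
C(34, 17) = 2333606220
C(17) = 2333606220 / 18 = 129644790


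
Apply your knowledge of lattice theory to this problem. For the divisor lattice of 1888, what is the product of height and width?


Height = length of longest chain minus 1; width = size of largest antichain.
A maximum chain: 1 | 59 | 118 | 236 | 472 | 944 | 1888  (height 6).
A maximum antichain: {2, 59}  (width 2).
Product = 6 * 2 = 12


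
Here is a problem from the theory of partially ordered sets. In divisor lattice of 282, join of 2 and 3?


In a divisor lattice, join = lcm (least common multiple).
gcd(2,3) = 1
lcm(2,3) = 2*3/gcd = 6/1 = 6


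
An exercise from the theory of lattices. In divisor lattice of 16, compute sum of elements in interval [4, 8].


Interval [4,8] in divisors of 16: [4, 8]
Sum = 12


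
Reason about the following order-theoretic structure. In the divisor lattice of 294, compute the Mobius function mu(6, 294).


In a divisor lattice, mu(a,b) = mu(b/a) where mu is the classical Mobius function.
b/a = 294/6 = 49
Prime factorization of 49: primes [7]
49 is not squarefree, so mu(49) = 0


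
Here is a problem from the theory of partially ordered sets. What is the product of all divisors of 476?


Divisors of 476: [1, 2, 4, 7, 14, 17, 28, 34, 68, 119, 238, 476]
Product = n^(d(n)/2) = 476^(12/2)
Product = 11631660463230976


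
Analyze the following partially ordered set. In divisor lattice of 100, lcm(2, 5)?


Join=lcm.
gcd(2,5)=1
lcm=10


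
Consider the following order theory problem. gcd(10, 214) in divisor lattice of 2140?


Meet=gcd.
gcd(10,214)=2


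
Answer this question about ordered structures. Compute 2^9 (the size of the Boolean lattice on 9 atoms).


Power set = 2^n.
2^9 = 512


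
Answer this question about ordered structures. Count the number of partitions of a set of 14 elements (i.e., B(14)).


B(n) = number of set partitions of an n-element set.
B(n) satisfies the recurrence: B(n+1) = sum_k C(n,k)*B(k).
B(14) = 190899322


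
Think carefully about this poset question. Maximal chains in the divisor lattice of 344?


A maximal chain goes from the minimum element to a maximal element via cover relations.
Counting all min-to-max paths in the cover graph.
Total maximal chains: 4


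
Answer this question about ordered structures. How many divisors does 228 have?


Divisors of 228: [1, 2, 3, 4, 6, 12, 19, 38, 57, 76, 114, 228]
Count: 12


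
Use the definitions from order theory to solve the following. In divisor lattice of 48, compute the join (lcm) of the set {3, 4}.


In a divisor lattice, join = lcm (least common multiple).
Compute lcm iteratively: start with first element, then lcm(current, next).
Elements: [3, 4]
lcm(3,4) = 12
Final lcm = 12


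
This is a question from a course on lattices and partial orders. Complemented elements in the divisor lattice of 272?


An element a is complemented if some b has a meet b = bottom, a join b = top.
a is complemented iff gcd(a, n/a)=1, i.e. a is a unitary divisor of 272.
Complemented elements: 1, 16, 17, 272
Count: 4


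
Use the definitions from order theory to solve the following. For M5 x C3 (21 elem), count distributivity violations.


Distributive law: a ^ (b v c) = (a ^ b) v (a ^ c).
Check all 21^3 = 9261 ordered triples (a,b,c).
  e.g. a=(a1,0), b=(a2,0), c=(a3,0): lhs=(a1,0) != rhs=(0,0)
  e.g. a=(a1,0), b=(a2,0), c=(a3,1): lhs=(a1,0) != rhs=(0,0)
Total violating triples: 1620


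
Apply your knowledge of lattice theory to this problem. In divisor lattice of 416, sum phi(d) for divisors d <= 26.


Divisors of 416 up to 26: [1, 2, 4, 8, 13, 16, 26]
phi values: [1, 1, 2, 4, 12, 8, 12]
Sum = 40


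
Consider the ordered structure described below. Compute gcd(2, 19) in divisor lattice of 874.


In a divisor lattice, meet = gcd (greatest common divisor).
By Euclidean algorithm or factoring: gcd(2,19) = 1


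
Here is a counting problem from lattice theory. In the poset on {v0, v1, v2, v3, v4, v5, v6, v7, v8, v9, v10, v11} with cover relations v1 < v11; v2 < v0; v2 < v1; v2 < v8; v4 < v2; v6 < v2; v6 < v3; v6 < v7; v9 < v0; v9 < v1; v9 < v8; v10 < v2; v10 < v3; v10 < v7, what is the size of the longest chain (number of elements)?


A chain is a totally ordered subset; we count the number of elements in a maximum chain.
Compute, for each element x, the size of the longest chain ending at x:
  v4: 1
  v5: 1
  v6: 1
  v9: 1
  v10: 1
  v3: 2
  ...
A maximum chain: v4 < v2 < v1 < v11
Number of elements in the longest chain: 4


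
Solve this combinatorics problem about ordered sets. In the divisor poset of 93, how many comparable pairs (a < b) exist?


A comparable pair {a,b} has a < b or b < a in the order.
Count unordered pairs where one element is strictly below the other.
Examples: {1,3}, {1,31}, {1,93}, {3,93}, ...
Total comparable pairs: 5


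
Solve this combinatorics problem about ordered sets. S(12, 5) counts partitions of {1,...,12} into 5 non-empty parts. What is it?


S(n,k) = k*S(n-1,k) + S(n-1,k-1).
S(11,5) = 246730, S(11,4) = 145750
S(12,5) = 5*246730 + 145750 = 1233650 + 145750
S(12,5) = 1379400


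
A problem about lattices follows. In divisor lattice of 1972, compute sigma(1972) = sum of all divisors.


sigma(n) = sum of divisors.
Divisors of 1972: [1, 2, 4, 17, 29, 34, 58, 68, 116, 493, 986, 1972]
Sum = 3780


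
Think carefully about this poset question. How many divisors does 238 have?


Divisors of 238: [1, 2, 7, 14, 17, 34, 119, 238]
Count: 8


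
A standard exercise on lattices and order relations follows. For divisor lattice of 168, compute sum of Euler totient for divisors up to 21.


Divisors of 168 up to 21: [1, 2, 3, 4, 6, 7, 8, 12, 14, 21]
phi values: [1, 1, 2, 2, 2, 6, 4, 4, 6, 12]
Sum = 40


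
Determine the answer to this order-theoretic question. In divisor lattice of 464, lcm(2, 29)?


Join=lcm.
gcd(2,29)=1
lcm=58


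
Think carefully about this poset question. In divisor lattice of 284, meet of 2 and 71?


In a divisor lattice, meet = gcd (greatest common divisor).
By Euclidean algorithm or factoring: gcd(2,71) = 1


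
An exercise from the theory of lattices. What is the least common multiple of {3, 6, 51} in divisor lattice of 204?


In a divisor lattice, join = lcm (least common multiple).
Compute lcm iteratively: start with first element, then lcm(current, next).
Elements: [3, 6, 51]
lcm(3,6) = 6
lcm(6,51) = 102
Final lcm = 102


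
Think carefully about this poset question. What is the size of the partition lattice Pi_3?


B(n) = number of set partitions of an n-element set.
B(n) satisfies the recurrence: B(n+1) = sum_k C(n,k)*B(k).
B(3) = 5


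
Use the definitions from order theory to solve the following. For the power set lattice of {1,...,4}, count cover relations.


A cover relation a -< b holds when a < b with no c strictly between.
Cover relations:
  {} -< {1}
  {} -< {2}
  {} -< {3}
  {} -< {4}
  {1} -< {1,2}
  {1} -< {1,3}
  {1} -< {1,4}
  {2} -< {1,2}
  ...24 more
Total: 32


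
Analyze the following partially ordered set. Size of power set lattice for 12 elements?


Power set = 2^n.
2^12 = 4096


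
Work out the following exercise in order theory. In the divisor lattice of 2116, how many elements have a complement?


An element a is complemented if some b has a meet b = bottom, a join b = top.
a is complemented iff gcd(a, n/a)=1, i.e. a is a unitary divisor of 2116.
Complemented elements: 1, 4, 529, 2116
Count: 4


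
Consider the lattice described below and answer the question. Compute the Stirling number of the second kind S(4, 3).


S(n,k) = k*S(n-1,k) + S(n-1,k-1).
S(3,3) = 1, S(3,2) = 3
S(4,3) = 3*1 + 3 = 3 + 3
S(4,3) = 6


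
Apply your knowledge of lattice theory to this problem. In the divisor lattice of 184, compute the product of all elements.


Divisors of 184: [1, 2, 4, 8, 23, 46, 92, 184]
Product = n^(d(n)/2) = 184^(8/2)
Product = 1146228736


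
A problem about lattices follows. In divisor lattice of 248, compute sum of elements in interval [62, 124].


Interval [62,124] in divisors of 248: [62, 124]
Sum = 186


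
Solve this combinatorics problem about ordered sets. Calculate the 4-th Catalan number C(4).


C(n) = C(2n, n) / (n+1).
C(8, 4) = 70
C(4) = 70 / 5 = 14


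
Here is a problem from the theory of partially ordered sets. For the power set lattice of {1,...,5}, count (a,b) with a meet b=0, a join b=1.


Complement pair (a,b): a meet b = bottom, a join b = top.
Here: A intersect B = {} and A union B = {1,...,5}.
Pairs found: ({},{1,2,3,4,5}), ({1},{2,3,4,5}), ({2},{1,3,4,5}), ({3},{1,2,4,5}), ... (28 more)
Total ordered pairs: 32


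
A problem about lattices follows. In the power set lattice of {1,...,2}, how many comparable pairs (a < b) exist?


A comparable pair {a,b} has a < b or b < a in the order.
Count unordered pairs where one element is strictly below the other.
Examples: {{},{1}}, {{},{2}}, {{},{1,2}}, {{1},{1,2}}, ...
Total comparable pairs: 5


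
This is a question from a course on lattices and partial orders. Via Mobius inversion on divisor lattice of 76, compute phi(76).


phi(n) = n * prod_{p|n} (1 - 1/p).
Prime divisors of 76: [2, 19]
phi(76) = 76 * (1 - 1/2) * (1 - 1/19)
phi(76) = 36


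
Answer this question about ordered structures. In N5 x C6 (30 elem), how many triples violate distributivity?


Distributive law: a ^ (b v c) = (a ^ b) v (a ^ c).
Check all 30^3 = 27000 ordered triples (a,b,c).
  e.g. a=(b,0), b=(a,0), c=(c,0): lhs=(b,0) != rhs=(a,0)
  e.g. a=(b,0), b=(a,0), c=(c,1): lhs=(b,0) != rhs=(a,0)
Total violating triples: 432


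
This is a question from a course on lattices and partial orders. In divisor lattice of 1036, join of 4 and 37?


In a divisor lattice, join = lcm (least common multiple).
gcd(4,37) = 1
lcm(4,37) = 4*37/gcd = 148/1 = 148


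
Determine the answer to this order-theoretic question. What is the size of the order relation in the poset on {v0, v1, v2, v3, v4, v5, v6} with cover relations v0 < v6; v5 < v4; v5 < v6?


The order relation is {(a,b) : a <= b}, reflexive so it includes (a,a).
Examples: (v0,v0), (v0,v6), (v1,v1), (v2,v2), (v3,v3), ...
Total ordered pairs: 10


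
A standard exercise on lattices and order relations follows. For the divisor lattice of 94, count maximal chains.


A maximal chain goes from the minimum element to a maximal element via cover relations.
Counting all min-to-max paths in the cover graph.
Total maximal chains: 2


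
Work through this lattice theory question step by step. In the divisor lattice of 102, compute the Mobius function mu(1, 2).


In a divisor lattice, mu(a,b) = mu(b/a) where mu is the classical Mobius function.
b/a = 2/1 = 2
Prime factorization of 2: primes [2]
2 is squarefree with 1 prime factor(s), so mu(2) = (-1)^1 = -1


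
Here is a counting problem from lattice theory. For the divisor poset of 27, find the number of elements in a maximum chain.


A chain is a totally ordered subset; we count the number of elements in a maximum chain.
Compute, for each element x, the size of the longest chain ending at x:
  1: 1
  3: 2
  9: 3
  27: 4
A maximum chain: 1 < 3 < 9 < 27
Number of elements in the longest chain: 4


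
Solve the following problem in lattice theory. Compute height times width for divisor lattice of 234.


Height = length of longest chain minus 1; width = size of largest antichain.
A maximum chain: 1 | 13 | 39 | 117 | 234  (height 4).
A maximum antichain: {6, 9, 26, 39}  (width 4).
Product = 4 * 4 = 16


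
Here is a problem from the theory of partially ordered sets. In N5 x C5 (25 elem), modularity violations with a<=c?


Modular law: if a <= c then a v (b ^ c) = (a v b) ^ c.
Check all triples (a,b,c) with a <= c among 25 elements.
  e.g. a=(a,0), b=(c,0), c=(b,0): lhs=(a,0) != rhs=(b,0)
  e.g. a=(a,0), b=(c,1), c=(b,0): lhs=(a,0) != rhs=(b,0)
Total violating triples: 75


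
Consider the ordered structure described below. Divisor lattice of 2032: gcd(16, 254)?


Meet=gcd.
gcd(16,254)=2


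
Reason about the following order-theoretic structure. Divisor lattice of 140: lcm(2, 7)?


Join=lcm.
gcd(2,7)=1
lcm=14


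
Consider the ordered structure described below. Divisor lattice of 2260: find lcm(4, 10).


In a divisor lattice, join = lcm (least common multiple).
gcd(4,10) = 2
lcm(4,10) = 4*10/gcd = 40/2 = 20


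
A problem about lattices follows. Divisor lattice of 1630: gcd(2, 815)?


Meet=gcd.
gcd(2,815)=1


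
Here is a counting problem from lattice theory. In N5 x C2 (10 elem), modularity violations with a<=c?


Modular law: if a <= c then a v (b ^ c) = (a v b) ^ c.
Check all triples (a,b,c) with a <= c among 10 elements.
  e.g. a=(a,0), b=(c,0), c=(b,0): lhs=(a,0) != rhs=(b,0)
  e.g. a=(a,0), b=(c,1), c=(b,0): lhs=(a,0) != rhs=(b,0)
Total violating triples: 6


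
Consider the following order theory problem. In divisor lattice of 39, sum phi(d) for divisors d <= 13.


Divisors of 39 up to 13: [1, 3, 13]
phi values: [1, 2, 12]
Sum = 15


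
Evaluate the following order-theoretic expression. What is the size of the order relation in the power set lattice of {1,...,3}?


The order relation is {(a,b) : a <= b}, reflexive so it includes (a,a).
Examples: ({},{}), ({},{1,2}), ({},{1,2,3}), ({},{1,3}), ({},{1}), ...
Total ordered pairs: 27


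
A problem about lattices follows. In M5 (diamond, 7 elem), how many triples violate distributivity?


Distributive law: a ^ (b v c) = (a ^ b) v (a ^ c).
Check all 7^3 = 343 ordered triples (a,b,c).
  e.g. a=a1, b=a2, c=a3: lhs=a1 != rhs=0
  e.g. a=a1, b=a2, c=a4: lhs=a1 != rhs=0
Total violating triples: 60


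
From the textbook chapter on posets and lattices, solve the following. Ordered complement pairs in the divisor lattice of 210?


Complement pair (a,b): a meet b = bottom, a join b = top.
Here: gcd(a,b)=1 and lcm(a,b)=210, i.e. a*b=210 with a,b coprime.
Pairs found: (1,210), (2,105), (3,70), (5,42), ... (12 more)
Total ordered pairs: 16


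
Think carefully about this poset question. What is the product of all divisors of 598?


Divisors of 598: [1, 2, 13, 23, 26, 46, 299, 598]
Product = n^(d(n)/2) = 598^(8/2)
Product = 127880620816


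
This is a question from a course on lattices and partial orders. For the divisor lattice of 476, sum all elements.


sigma(n) = sum of divisors.
Divisors of 476: [1, 2, 4, 7, 14, 17, 28, 34, 68, 119, 238, 476]
Sum = 1008


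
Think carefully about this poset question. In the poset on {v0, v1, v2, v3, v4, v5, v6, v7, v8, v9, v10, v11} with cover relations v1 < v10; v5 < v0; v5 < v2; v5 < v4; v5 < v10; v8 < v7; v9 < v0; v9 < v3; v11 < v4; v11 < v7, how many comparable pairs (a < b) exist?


A comparable pair {a,b} has a < b or b < a in the order.
Count unordered pairs where one element is strictly below the other.
Examples: {v0,v5}, {v0,v9}, {v1,v10}, {v2,v5}, ...
Total comparable pairs: 10


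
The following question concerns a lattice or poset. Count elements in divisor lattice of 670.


Divisors of 670: [1, 2, 5, 10, 67, 134, 335, 670]
Count: 8


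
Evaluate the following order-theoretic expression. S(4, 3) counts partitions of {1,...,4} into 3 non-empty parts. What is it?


S(n,k) = k*S(n-1,k) + S(n-1,k-1).
S(3,3) = 1, S(3,2) = 3
S(4,3) = 3*1 + 3 = 3 + 3
S(4,3) = 6


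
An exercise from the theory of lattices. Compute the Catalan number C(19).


C(n) = C(2n, n) / (n+1).
C(38, 19) = 35345263800
C(19) = 35345263800 / 20 = 1767263190


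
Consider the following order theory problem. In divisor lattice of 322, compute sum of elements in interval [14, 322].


Interval [14,322] in divisors of 322: [14, 322]
Sum = 336


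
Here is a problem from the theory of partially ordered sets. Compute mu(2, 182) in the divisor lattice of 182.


In a divisor lattice, mu(a,b) = mu(b/a) where mu is the classical Mobius function.
b/a = 182/2 = 91
Prime factorization of 91: primes [7, 13]
91 is squarefree with 2 prime factor(s), so mu(91) = (-1)^2 = 1


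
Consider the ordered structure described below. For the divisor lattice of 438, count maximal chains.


A maximal chain goes from the minimum element to a maximal element via cover relations.
Counting all min-to-max paths in the cover graph.
Total maximal chains: 6


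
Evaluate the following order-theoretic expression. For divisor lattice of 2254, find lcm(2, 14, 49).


In a divisor lattice, join = lcm (least common multiple).
Compute lcm iteratively: start with first element, then lcm(current, next).
Elements: [2, 14, 49]
lcm(2,14) = 14
lcm(14,49) = 98
Final lcm = 98


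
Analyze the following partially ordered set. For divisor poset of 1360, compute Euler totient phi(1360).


phi(n) = n * prod_{p|n} (1 - 1/p).
Prime divisors of 1360: [2, 5, 17]
phi(1360) = 1360 * (1 - 1/2) * (1 - 1/5) * (1 - 1/17)
phi(1360) = 512


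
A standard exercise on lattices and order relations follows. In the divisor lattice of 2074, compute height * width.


Height = length of longest chain minus 1; width = size of largest antichain.
A maximum chain: 1 | 61 | 1037 | 2074  (height 3).
A maximum antichain: {2, 17, 61}  (width 3).
Product = 3 * 3 = 9


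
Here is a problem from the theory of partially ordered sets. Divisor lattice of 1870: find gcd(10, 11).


In a divisor lattice, meet = gcd (greatest common divisor).
By Euclidean algorithm or factoring: gcd(10,11) = 1


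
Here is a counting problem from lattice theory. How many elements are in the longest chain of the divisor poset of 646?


A chain is a totally ordered subset; we count the number of elements in a maximum chain.
Compute, for each element x, the size of the longest chain ending at x:
  1: 1
  2: 2
  17: 2
  19: 2
  34: 3
  38: 3
  ...
A maximum chain: 1 < 2 < 34 < 646
Number of elements in the longest chain: 4


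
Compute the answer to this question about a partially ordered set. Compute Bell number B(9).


B(n) = number of set partitions of an n-element set.
B(n) satisfies the recurrence: B(n+1) = sum_k C(n,k)*B(k).
B(9) = 21147


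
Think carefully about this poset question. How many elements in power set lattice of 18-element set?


Power set = 2^n.
2^18 = 262144


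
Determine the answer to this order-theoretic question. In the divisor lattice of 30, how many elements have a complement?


An element a is complemented if some b has a meet b = bottom, a join b = top.
a is complemented iff gcd(a, n/a)=1, i.e. a is a unitary divisor of 30.
Complemented elements: 1, 2, 3, 5, 6, 10, ... (2 more)
Count: 8


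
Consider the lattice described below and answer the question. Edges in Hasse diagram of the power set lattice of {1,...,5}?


A cover relation a -< b holds when a < b with no c strictly between.
Cover relations:
  {} -< {1}
  {} -< {2}
  {} -< {3}
  {} -< {4}
  {} -< {5}
  {1} -< {1,2}
  {1} -< {1,3}
  {1} -< {1,4}
  ...72 more
Total: 80


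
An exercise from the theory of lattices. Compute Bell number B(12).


B(n) = number of set partitions of an n-element set.
B(n) satisfies the recurrence: B(n+1) = sum_k C(n,k)*B(k).
B(12) = 4213597


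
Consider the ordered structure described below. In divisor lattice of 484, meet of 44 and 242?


In a divisor lattice, meet = gcd (greatest common divisor).
By Euclidean algorithm or factoring: gcd(44,242) = 22


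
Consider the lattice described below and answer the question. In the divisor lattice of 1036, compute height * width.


Height = length of longest chain minus 1; width = size of largest antichain.
A maximum chain: 1 | 37 | 259 | 518 | 1036  (height 4).
A maximum antichain: {4, 14, 74, 259}  (width 4).
Product = 4 * 4 = 16


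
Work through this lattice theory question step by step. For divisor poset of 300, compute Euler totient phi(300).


phi(n) = n * prod_{p|n} (1 - 1/p).
Prime divisors of 300: [2, 3, 5]
phi(300) = 300 * (1 - 1/2) * (1 - 1/3) * (1 - 1/5)
phi(300) = 80


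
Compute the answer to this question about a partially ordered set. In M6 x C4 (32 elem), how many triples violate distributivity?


Distributive law: a ^ (b v c) = (a ^ b) v (a ^ c).
Check all 32^3 = 32768 ordered triples (a,b,c).
  e.g. a=(a1,0), b=(a2,0), c=(a3,0): lhs=(a1,0) != rhs=(0,0)
  e.g. a=(a1,0), b=(a2,0), c=(a3,1): lhs=(a1,0) != rhs=(0,0)
Total violating triples: 7680


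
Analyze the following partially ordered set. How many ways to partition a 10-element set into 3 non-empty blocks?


S(n,k) = k*S(n-1,k) + S(n-1,k-1).
S(9,3) = 3025, S(9,2) = 255
S(10,3) = 3*3025 + 255 = 9075 + 255
S(10,3) = 9330


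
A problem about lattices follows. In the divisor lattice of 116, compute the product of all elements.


Divisors of 116: [1, 2, 4, 29, 58, 116]
Product = n^(d(n)/2) = 116^(6/2)
Product = 1560896


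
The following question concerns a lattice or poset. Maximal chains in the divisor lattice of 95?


A maximal chain goes from the minimum element to a maximal element via cover relations.
Counting all min-to-max paths in the cover graph.
Total maximal chains: 2


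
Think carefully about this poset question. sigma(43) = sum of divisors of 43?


sigma(n) = sum of divisors.
Divisors of 43: [1, 43]
Sum = 44


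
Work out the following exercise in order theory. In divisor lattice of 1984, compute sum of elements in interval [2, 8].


Interval [2,8] in divisors of 1984: [2, 4, 8]
Sum = 14


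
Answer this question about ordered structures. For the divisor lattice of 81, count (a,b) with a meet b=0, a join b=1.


Complement pair (a,b): a meet b = bottom, a join b = top.
Here: gcd(a,b)=1 and lcm(a,b)=81, i.e. a*b=81 with a,b coprime.
Pairs found: (1,81), (81,1)
Total ordered pairs: 2


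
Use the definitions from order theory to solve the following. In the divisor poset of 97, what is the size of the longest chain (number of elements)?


A chain is a totally ordered subset; we count the number of elements in a maximum chain.
Compute, for each element x, the size of the longest chain ending at x:
  1: 1
  97: 2
A maximum chain: 1 < 97
Number of elements in the longest chain: 2


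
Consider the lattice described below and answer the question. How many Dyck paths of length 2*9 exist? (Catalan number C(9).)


C(n) = C(2n, n) / (n+1).
C(18, 9) = 48620
C(9) = 48620 / 10 = 4862


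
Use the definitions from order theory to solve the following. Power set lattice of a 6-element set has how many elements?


Power set = 2^n.
2^6 = 64


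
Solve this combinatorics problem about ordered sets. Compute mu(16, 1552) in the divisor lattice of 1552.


In a divisor lattice, mu(a,b) = mu(b/a) where mu is the classical Mobius function.
b/a = 1552/16 = 97
Prime factorization of 97: primes [97]
97 is squarefree with 1 prime factor(s), so mu(97) = (-1)^1 = -1


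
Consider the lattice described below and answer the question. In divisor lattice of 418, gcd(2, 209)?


Meet=gcd.
gcd(2,209)=1


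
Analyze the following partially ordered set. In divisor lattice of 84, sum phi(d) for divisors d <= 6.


Divisors of 84 up to 6: [1, 2, 3, 4, 6]
phi values: [1, 1, 2, 2, 2]
Sum = 8


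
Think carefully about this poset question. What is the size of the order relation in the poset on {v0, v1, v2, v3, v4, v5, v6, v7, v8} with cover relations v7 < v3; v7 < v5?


The order relation is {(a,b) : a <= b}, reflexive so it includes (a,a).
Examples: (v0,v0), (v1,v1), (v2,v2), (v3,v3), (v4,v4), ...
Total ordered pairs: 11


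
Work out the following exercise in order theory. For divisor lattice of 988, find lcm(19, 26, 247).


In a divisor lattice, join = lcm (least common multiple).
Compute lcm iteratively: start with first element, then lcm(current, next).
Elements: [19, 26, 247]
lcm(19,26) = 494
lcm(494,247) = 494
Final lcm = 494


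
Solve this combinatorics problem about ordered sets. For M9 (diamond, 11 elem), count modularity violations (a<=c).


Modular law: if a <= c then a v (b ^ c) = (a v b) ^ c.
Check all triples (a,b,c) with a <= c among 11 elements.
This lattice is modular (diamonds M_m and their chain-products are modular).
Total violating triples: 0


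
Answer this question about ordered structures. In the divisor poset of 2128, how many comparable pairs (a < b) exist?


A comparable pair {a,b} has a < b or b < a in the order.
Count unordered pairs where one element is strictly below the other.
Examples: {1,2}, {1,4}, {1,7}, {1,8}, ...
Total comparable pairs: 115


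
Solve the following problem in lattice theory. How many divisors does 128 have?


Divisors of 128: [1, 2, 4, 8, 16, 32, 64, 128]
Count: 8


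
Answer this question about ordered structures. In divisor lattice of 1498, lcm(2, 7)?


Join=lcm.
gcd(2,7)=1
lcm=14


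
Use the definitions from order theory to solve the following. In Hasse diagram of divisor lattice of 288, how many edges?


A cover relation a -< b holds when a < b with no c strictly between.
Cover relations:
  1 -< 2
  1 -< 3
  2 -< 4
  2 -< 6
  3 -< 6
  3 -< 9
  4 -< 8
  4 -< 12
  ...19 more
Total: 27


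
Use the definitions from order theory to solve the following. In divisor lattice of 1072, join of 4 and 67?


In a divisor lattice, join = lcm (least common multiple).
gcd(4,67) = 1
lcm(4,67) = 4*67/gcd = 268/1 = 268


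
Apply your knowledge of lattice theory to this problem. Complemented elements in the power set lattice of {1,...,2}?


An element a is complemented if some b has a meet b = bottom, a join b = top.
every subset A has complement S\A, so all elements are complemented.
Complemented elements: {}, {1}, {2}, {1,2}
Count: 4


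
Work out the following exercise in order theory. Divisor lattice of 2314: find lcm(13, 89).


In a divisor lattice, join = lcm (least common multiple).
gcd(13,89) = 1
lcm(13,89) = 13*89/gcd = 1157/1 = 1157


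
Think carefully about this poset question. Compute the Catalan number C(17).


C(n) = C(2n, n) / (n+1).
C(34, 17) = 2333606220
C(17) = 2333606220 / 18 = 129644790


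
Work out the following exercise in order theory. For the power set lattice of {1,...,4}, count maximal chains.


A maximal chain goes from the minimum element to a maximal element via cover relations.
Counting all min-to-max paths in the cover graph.
Total maximal chains: 24


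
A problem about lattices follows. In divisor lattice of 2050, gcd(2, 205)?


Meet=gcd.
gcd(2,205)=1


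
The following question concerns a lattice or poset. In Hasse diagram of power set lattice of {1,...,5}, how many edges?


A cover relation a -< b holds when a < b with no c strictly between.
Cover relations:
  {} -< {1}
  {} -< {2}
  {} -< {3}
  {} -< {4}
  {} -< {5}
  {1} -< {1,2}
  {1} -< {1,3}
  {1} -< {1,4}
  ...72 more
Total: 80


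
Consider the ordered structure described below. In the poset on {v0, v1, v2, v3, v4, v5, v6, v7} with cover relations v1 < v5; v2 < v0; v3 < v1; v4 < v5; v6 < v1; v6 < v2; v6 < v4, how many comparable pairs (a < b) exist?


A comparable pair {a,b} has a < b or b < a in the order.
Count unordered pairs where one element is strictly below the other.
Examples: {v0,v2}, {v0,v6}, {v1,v3}, {v1,v5}, ...
Total comparable pairs: 10


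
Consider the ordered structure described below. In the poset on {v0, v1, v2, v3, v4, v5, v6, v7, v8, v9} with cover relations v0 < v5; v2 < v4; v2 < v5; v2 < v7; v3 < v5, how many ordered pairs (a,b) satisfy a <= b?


The order relation is {(a,b) : a <= b}, reflexive so it includes (a,a).
Examples: (v0,v0), (v0,v5), (v1,v1), (v2,v2), (v2,v4), ...
Total ordered pairs: 15


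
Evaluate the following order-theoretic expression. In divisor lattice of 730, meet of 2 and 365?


In a divisor lattice, meet = gcd (greatest common divisor).
By Euclidean algorithm or factoring: gcd(2,365) = 1


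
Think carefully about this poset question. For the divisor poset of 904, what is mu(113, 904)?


In a divisor lattice, mu(a,b) = mu(b/a) where mu is the classical Mobius function.
b/a = 904/113 = 8
Prime factorization of 8: primes [2]
8 is not squarefree, so mu(8) = 0


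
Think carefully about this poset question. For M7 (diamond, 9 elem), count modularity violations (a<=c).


Modular law: if a <= c then a v (b ^ c) = (a v b) ^ c.
Check all triples (a,b,c) with a <= c among 9 elements.
This lattice is modular (diamonds M_m and their chain-products are modular).
Total violating triples: 0


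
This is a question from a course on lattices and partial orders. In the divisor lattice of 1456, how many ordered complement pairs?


Complement pair (a,b): a meet b = bottom, a join b = top.
Here: gcd(a,b)=1 and lcm(a,b)=1456, i.e. a*b=1456 with a,b coprime.
Pairs found: (1,1456), (7,208), (13,112), (16,91), ... (4 more)
Total ordered pairs: 8


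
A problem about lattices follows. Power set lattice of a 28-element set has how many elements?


Power set = 2^n.
2^28 = 268435456


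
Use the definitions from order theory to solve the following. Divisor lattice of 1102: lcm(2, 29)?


Join=lcm.
gcd(2,29)=1
lcm=58


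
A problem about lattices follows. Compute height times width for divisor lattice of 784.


Height = length of longest chain minus 1; width = size of largest antichain.
A maximum chain: 1 | 7 | 49 | 98 | 196 | 392 | 784  (height 6).
A maximum antichain: {4, 14, 49}  (width 3).
Product = 6 * 3 = 18


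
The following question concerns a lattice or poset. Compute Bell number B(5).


B(n) = number of set partitions of an n-element set.
B(n) satisfies the recurrence: B(n+1) = sum_k C(n,k)*B(k).
B(5) = 52


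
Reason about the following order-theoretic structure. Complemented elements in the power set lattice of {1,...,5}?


An element a is complemented if some b has a meet b = bottom, a join b = top.
every subset A has complement S\A, so all elements are complemented.
Complemented elements: {}, {1}, {2}, {3}, {4}, {5}, ... (26 more)
Count: 32


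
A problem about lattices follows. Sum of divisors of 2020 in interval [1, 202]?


Interval [1,202] in divisors of 2020: [1, 2, 101, 202]
Sum = 306


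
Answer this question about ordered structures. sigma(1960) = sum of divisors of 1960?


sigma(n) = sum of divisors.
Divisors of 1960: [1, 2, 4, 5, 7, 8, 10, 14, 20, 28, 35, 40, 49, 56, 70, 98, 140, 196, 245, 280, 392, 490, 980, 1960]
Sum = 5130


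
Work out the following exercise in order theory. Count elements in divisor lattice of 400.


Divisors of 400: [1, 2, 4, 5, 8, 10, 16, 20, 25, 40, 50, 80, 100, 200, 400]
Count: 15


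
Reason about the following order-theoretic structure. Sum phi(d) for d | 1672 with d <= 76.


Divisors of 1672 up to 76: [1, 2, 4, 8, 11, 19, 22, 38, 44, 76]
phi values: [1, 1, 2, 4, 10, 18, 10, 18, 20, 36]
Sum = 120


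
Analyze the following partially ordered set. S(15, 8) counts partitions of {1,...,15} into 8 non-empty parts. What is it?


S(n,k) = k*S(n-1,k) + S(n-1,k-1).
S(14,8) = 20912320, S(14,7) = 49329280
S(15,8) = 8*20912320 + 49329280 = 167298560 + 49329280
S(15,8) = 216627840


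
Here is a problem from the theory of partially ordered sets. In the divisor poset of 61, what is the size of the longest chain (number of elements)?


A chain is a totally ordered subset; we count the number of elements in a maximum chain.
Compute, for each element x, the size of the longest chain ending at x:
  1: 1
  61: 2
A maximum chain: 1 < 61
Number of elements in the longest chain: 2


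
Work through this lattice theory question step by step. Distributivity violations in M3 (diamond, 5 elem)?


Distributive law: a ^ (b v c) = (a ^ b) v (a ^ c).
Check all 5^3 = 125 ordered triples (a,b,c).
  e.g. a=a1, b=a2, c=a3: lhs=a1 != rhs=0
  e.g. a=a1, b=a3, c=a2: lhs=a1 != rhs=0
Total violating triples: 6


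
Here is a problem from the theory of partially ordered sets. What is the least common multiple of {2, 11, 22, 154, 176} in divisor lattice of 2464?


In a divisor lattice, join = lcm (least common multiple).
Compute lcm iteratively: start with first element, then lcm(current, next).
Elements: [2, 11, 22, 154, 176]
lcm(2,11) = 22
lcm(22,22) = 22
lcm(22,154) = 154
lcm(154,176) = 1232
Final lcm = 1232


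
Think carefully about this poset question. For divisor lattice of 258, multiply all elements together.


Divisors of 258: [1, 2, 3, 6, 43, 86, 129, 258]
Product = n^(d(n)/2) = 258^(8/2)
Product = 4430766096


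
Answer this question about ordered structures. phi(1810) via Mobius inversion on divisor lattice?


phi(n) = n * prod_{p|n} (1 - 1/p).
Prime divisors of 1810: [2, 5, 181]
phi(1810) = 1810 * (1 - 1/2) * (1 - 1/5) * (1 - 1/181)
phi(1810) = 720


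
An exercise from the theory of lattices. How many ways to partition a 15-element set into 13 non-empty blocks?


S(n,k) = k*S(n-1,k) + S(n-1,k-1).
S(14,13) = 91, S(14,12) = 3367
S(15,13) = 13*91 + 3367 = 1183 + 3367
S(15,13) = 4550


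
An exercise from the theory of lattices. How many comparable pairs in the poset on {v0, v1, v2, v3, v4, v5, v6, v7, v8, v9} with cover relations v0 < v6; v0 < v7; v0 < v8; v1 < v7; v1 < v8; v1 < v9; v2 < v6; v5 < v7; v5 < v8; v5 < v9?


A comparable pair {a,b} has a < b or b < a in the order.
Count unordered pairs where one element is strictly below the other.
Examples: {v0,v6}, {v0,v7}, {v0,v8}, {v1,v7}, ...
Total comparable pairs: 10


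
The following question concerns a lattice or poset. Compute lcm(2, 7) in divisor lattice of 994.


In a divisor lattice, join = lcm (least common multiple).
gcd(2,7) = 1
lcm(2,7) = 2*7/gcd = 14/1 = 14
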